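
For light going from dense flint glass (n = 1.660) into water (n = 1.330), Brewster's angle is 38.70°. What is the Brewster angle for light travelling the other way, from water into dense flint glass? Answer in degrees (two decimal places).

Reversing the direction swaps n₁ and n₂, so tan θ_B' = 1/tan θ_B and θ_B' = 90° − θ_B.
Hence θ_B' = 90° − 38.70° = 51.30°.

θ_B' ≈ 51.30°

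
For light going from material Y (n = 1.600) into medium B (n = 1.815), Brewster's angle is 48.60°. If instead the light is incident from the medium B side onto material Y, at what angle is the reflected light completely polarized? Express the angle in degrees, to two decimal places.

θ_B' ≈ 41.40°

tan θ_B' = n₁/n₂ = 1/tan θ_B, so θ_B' = 90° − θ_B.
θ_B' = 90° − 48.60° = 41.40°.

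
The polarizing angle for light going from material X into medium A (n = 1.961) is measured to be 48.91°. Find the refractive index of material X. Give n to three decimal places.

n ≈ 1.710

At the polarizing angle, tan θ_B = n₂/n₁ with n₁ on the incident side (material X) and n₂ on the transmitted side (medium A).
n₁ = n₂ / tan θ_B = 1.961 / tan 48.91° = 1.710.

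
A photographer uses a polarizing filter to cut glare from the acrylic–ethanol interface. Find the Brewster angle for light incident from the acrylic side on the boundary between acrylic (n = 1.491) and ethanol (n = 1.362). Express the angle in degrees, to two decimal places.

Here n₂/n₁ = 1.362/1.491 = 0.9135, and Brewster's law gives tan θ_B = n₂/n₁. Taking the arctangent, θ_B = 42.41°.

θ_B ≈ 42.41°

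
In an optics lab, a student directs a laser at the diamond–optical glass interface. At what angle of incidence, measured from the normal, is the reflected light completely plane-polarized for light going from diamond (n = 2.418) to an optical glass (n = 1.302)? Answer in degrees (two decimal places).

tan θ_B = n₂/n₁ = 1.302/2.418 = 0.5385. Taking the arctangent, θ_B = 28.30°.

θ_B ≈ 28.30°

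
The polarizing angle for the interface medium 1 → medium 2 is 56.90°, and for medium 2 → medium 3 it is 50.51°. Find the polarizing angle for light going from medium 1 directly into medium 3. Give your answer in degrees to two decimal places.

tan θ_B(1→2) = n₂/n₁ = tan 56.90° = 1.5340.
tan θ_B(2→3) = n₃/n₂ = tan 50.51° = 1.2135.
So n₃/n₁ = (n₂/n₁)(n₃/n₂) = 1.5340 × 1.2135 = 1.8615.
θ_B(1→3) = arctan(1.8615) = 61.76°.

θ_B ≈ 61.76°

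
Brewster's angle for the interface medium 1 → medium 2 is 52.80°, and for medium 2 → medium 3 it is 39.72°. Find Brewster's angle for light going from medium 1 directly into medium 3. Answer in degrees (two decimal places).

θ_B ≈ 47.58°

tan θ_B(1→2) = n₂/n₁ = tan 52.80° = 1.3175.
tan θ_B(2→3) = n₃/n₂ = tan 39.72° = 0.8308.
So n₃/n₁ = (n₂/n₁)(n₃/n₂) = 1.3175 × 0.8308 = 1.0945.
θ_B(1→3) = arctan(1.0945) = 47.58°.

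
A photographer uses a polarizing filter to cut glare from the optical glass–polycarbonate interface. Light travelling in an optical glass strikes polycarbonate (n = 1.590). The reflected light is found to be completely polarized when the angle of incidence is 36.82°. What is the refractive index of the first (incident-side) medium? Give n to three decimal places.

n ≈ 2.124

Full polarization of the reflected beam means tan θ_B = n₂/n₁, where n₁ is the incident medium (an optical glass).
n₁ = n₂ / tan θ_B = 1.590 / tan 36.82° = 2.124.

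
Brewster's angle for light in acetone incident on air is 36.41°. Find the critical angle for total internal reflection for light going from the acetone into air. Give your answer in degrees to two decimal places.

From Brewster, n₂/n₁ = tan θ_B = tan 36.41° = 0.7375.
Then sin θ_c = n₂/n₁ = 0.7375, so θ_c = arcsin 0.7375 = 47.52°.

θ_c ≈ 47.52°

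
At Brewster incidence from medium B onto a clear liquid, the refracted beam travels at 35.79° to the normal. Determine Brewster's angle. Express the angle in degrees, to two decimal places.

θ_B ≈ 54.21°

Since the reflected and refracted rays are at right angles at the polarizing angle, θ_B + θ_t = 90°.
So θ_B = 90° − θ_t = 90° − 35.79° = 54.21°.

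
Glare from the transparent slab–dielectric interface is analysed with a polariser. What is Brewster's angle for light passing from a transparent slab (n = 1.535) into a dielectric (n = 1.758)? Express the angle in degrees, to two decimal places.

Brewster's condition: tan θ_B = n₂/n₁ = 1.758/1.535 = 1.1453. Taking the arctangent, θ_B = 48.87°.

θ_B ≈ 48.87°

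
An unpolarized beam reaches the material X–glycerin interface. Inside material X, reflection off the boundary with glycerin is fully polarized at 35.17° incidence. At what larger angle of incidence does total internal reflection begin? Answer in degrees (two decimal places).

tan θ_B = n₂/n₁ = tan 35.17° = 0.7046.
Total internal reflection: sin θ_c = n₂/n₁ = 0.7046.
θ_c = arcsin(0.7046) = 44.80°.

θ_c ≈ 44.80°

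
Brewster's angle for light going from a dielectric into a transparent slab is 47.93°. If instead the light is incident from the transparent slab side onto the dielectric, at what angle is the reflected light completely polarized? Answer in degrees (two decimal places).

θ_B' ≈ 42.07°

The two Brewster angles are complementary: θ_B' = 90° − θ_B = 90° − 47.93° = 42.07°.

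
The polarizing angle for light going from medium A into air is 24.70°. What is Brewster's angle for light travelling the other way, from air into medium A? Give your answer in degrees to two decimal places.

tan θ_B' = n₁/n₂ = 1/tan θ_B, so θ_B' = 90° − θ_B.
θ_B' = 90° − 24.70° = 65.30°.

θ_B' ≈ 65.30°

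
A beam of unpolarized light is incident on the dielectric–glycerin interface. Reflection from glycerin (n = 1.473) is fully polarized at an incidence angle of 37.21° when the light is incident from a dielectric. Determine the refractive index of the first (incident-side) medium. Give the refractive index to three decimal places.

Brewster's law: tan θ_B = n₂/n₁ (light incident in a dielectric, refracted into glycerin).
n₁ = n₂ / tan θ_B = 1.473 / tan 37.21° = 1.940.

n ≈ 1.940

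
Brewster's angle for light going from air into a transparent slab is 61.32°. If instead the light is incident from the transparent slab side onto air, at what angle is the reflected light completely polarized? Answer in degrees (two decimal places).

tan θ_B' = n₁/n₂ = 1/tan θ_B, so θ_B' = 90° − θ_B.
θ_B' = 90° − 61.32° = 28.68°.

θ_B' ≈ 28.68°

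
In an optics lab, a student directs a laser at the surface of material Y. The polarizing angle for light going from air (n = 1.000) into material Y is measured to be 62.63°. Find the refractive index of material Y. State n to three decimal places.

Full polarization of the reflected beam means tan θ_B = n₂/n₁, where n₁ is the incident medium (air).
n₂ = n₁ tan θ_B = 1.000 × tan 62.63° = 1.932.

n ≈ 1.932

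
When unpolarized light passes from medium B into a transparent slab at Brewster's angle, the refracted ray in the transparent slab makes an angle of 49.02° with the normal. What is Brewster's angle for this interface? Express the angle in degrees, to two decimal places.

Brewster's condition makes the reflected and refracted beams perpendicular: θ_B + θ_t = 90°.
So θ_B = 90° − θ_t = 90° − 49.02° = 40.98°.

θ_B ≈ 40.98°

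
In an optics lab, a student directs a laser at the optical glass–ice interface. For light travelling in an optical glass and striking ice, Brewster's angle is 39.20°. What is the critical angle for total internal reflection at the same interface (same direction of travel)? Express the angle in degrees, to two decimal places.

θ_c ≈ 54.64°

tan θ_B = n₂/n₁ = tan 39.20° = 0.8156.
Total internal reflection: sin θ_c = n₂/n₁ = 0.8156.
θ_c = arcsin(0.8156) = 54.64°.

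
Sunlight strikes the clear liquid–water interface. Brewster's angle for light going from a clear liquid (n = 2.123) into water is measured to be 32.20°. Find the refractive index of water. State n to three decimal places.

n ≈ 1.337

Brewster's law: tan θ_B = n₂/n₁ (light incident in a clear liquid, refracted into water).
n₂ = n₁ tan θ_B = 2.123 × tan 32.20° = 1.337.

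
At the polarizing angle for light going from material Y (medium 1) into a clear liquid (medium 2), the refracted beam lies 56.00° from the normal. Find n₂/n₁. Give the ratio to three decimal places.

At Brewster incidence θ_B = 90° − θ_t = 90° − 56.00° = 34.00°.
tan θ_B = n₂/n₁, so n₂/n₁ = tan 34.00° = 0.675.

n₂/n₁ ≈ 0.675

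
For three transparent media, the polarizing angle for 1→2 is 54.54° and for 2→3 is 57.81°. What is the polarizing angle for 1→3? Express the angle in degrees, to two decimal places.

n₂/n₁ = tan 54.54° = 1.4040 and n₃/n₂ = tan 57.81° = 1.5886.
So n₃/n₁ = (n₂/n₁)(n₃/n₂) = 1.4040 × 1.5886 = 2.2304.
θ_B(1→3) = arctan(2.2304) = 65.85°.

θ_B ≈ 65.85°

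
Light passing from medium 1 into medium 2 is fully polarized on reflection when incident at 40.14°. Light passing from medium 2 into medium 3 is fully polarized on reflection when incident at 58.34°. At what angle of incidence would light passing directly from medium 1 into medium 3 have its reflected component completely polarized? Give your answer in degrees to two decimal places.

θ_B ≈ 53.82°

n₂/n₁ = tan 40.14° = 0.8433 and n₃/n₂ = tan 58.34° = 1.6217.
So n₃/n₁ = (n₂/n₁)(n₃/n₂) = 0.8433 × 1.6217 = 1.3675.
θ_B(1→3) = arctan(1.3675) = 53.82°.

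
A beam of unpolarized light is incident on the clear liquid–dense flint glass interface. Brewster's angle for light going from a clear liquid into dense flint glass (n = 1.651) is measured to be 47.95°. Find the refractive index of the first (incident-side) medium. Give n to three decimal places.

Full polarization of the reflected beam means tan θ_B = n₂/n₁, where n₁ is the incident medium (a clear liquid).
n₁ = n₂ / tan θ_B = 1.651 / tan 47.95° = 1.489.

n ≈ 1.489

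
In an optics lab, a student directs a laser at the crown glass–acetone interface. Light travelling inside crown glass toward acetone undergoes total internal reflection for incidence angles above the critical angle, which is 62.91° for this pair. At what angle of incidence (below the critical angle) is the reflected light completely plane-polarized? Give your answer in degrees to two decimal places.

sin θ_c = n₂/n₁, so n₂/n₁ = sin 62.91° = 0.8903.
Brewster: tan θ_B = n₂/n₁ = 0.8903.
θ_B = arctan(0.8903) = 41.68°.

θ_B ≈ 41.68°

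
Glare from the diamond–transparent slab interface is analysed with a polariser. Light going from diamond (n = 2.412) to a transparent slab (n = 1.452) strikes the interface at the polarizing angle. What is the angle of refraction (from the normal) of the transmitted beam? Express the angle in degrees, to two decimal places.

θ_t ≈ 58.95°

First find Brewster's angle: tan θ_B = 1.452/2.412 = 0.6020, giving θ_B = 31.05°.
At Brewster's angle the reflected and refracted rays are perpendicular, so θ_t = 90° − θ_B = 90° − 31.05° = 58.95°.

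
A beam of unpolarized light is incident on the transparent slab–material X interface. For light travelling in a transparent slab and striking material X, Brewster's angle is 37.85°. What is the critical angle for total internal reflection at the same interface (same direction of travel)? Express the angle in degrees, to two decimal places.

tan θ_B = n₂/n₁ = tan 37.85° = 0.7771.
Total internal reflection: sin θ_c = n₂/n₁ = 0.7771.
θ_c = arcsin(0.7771) = 50.99°.

θ_c ≈ 50.99°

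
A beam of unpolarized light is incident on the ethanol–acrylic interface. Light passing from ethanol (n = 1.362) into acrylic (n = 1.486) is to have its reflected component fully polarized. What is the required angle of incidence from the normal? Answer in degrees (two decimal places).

At Brewster's angle the reflected and refracted rays are perpendicular, which with Snell's law gives tan θ_B = n₂/n₁.
Here n₂/n₁ = 1.486/1.362 = 1.0910, and Brewster's law gives tan θ_B = n₂/n₁.
So θ_B = arctan 1.0910 = 47.49°.

θ_B ≈ 47.49°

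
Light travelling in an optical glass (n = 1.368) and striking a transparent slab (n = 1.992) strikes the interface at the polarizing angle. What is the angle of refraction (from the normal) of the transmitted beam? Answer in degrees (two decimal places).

First find Brewster's angle: tan θ_B = 1.992/1.368 = 1.4561, giving θ_B = 55.52°.
At Brewster's angle the reflected and refracted rays are perpendicular, so θ_t = 90° − θ_B = 90° − 55.52° = 34.48°.

θ_t ≈ 34.48°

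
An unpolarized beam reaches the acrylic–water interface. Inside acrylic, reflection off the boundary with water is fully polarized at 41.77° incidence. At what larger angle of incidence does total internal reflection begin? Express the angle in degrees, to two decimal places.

θ_c ≈ 63.27°

n₂/n₁ = tan 41.77° = 0.8932; the critical angle satisfies sin θ_c = n₂/n₁.
θ_c = arcsin(0.8932) = 63.27°.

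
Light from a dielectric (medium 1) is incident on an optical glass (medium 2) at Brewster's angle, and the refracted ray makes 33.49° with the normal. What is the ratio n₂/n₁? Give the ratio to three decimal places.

n₂/n₁ ≈ 1.511

At Brewster incidence θ_B = 90° − θ_t = 90° − 33.49° = 56.51°.
Then n₂/n₁ = tan θ_B = tan 56.51° = 1.511.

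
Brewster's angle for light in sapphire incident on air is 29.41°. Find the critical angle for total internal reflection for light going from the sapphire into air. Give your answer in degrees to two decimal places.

θ_c ≈ 34.31°

n₂/n₁ = tan 29.41° = 0.5637; the critical angle satisfies sin θ_c = n₂/n₁.
θ_c = arcsin(0.5637) = 34.31°.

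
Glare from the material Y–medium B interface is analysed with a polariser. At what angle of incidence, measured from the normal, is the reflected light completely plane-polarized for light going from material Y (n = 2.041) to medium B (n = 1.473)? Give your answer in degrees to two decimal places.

The reflected p-component vanishes when tan θ_B = n₂/n₁.
Here n₂/n₁ = 1.473/2.041 = 0.7217, and Brewster's law gives tan θ_B = n₂/n₁.
So θ_B = arctan 0.7217 = 35.82°.

θ_B ≈ 35.82°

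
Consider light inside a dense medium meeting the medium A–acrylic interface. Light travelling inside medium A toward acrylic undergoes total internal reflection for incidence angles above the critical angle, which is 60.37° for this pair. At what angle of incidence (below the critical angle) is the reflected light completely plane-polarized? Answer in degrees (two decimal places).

n₂/n₁ = sin θ_c = sin 60.37° = 0.8692.
tan θ_B equals the same ratio, so θ_B = arctan(0.8692) = 41.00°.

θ_B ≈ 41.00°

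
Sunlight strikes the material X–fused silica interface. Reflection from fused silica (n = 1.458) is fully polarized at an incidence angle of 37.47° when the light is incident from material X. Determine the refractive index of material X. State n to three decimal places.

Brewster's law: tan θ_B = n₂/n₁ (light incident in material X, refracted into fused silica).
n₁ = n₂ / tan θ_B = 1.458 / tan 37.47° = 1.902.

n ≈ 1.902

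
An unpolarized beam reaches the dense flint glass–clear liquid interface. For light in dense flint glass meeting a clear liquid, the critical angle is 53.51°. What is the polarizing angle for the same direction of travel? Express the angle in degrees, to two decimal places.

θ_B ≈ 38.80°

n₂/n₁ = sin θ_c = sin 53.51° = 0.8040.
tan θ_B equals the same ratio, so θ_B = arctan(0.8040) = 38.80°.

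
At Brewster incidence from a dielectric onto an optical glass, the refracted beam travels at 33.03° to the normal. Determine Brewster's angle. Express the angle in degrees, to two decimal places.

θ_B ≈ 56.97°

Since the reflected and refracted rays are at right angles at the polarizing angle, θ_B + θ_t = 90°.
θ_B = 90° − 33.03° = 56.97°.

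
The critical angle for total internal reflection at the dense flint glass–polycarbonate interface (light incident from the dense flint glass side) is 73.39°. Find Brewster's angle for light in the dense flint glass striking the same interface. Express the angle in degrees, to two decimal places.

sin θ_c = n₂/n₁, so n₂/n₁ = sin 73.39° = 0.9583.
Brewster: tan θ_B = n₂/n₁ = 0.9583.
θ_B = arctan(0.9583) = 43.78°.

θ_B ≈ 43.78°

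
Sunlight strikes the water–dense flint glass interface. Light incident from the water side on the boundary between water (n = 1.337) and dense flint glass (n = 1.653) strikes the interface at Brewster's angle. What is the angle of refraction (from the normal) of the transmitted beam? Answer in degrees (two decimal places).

tan θ_B = n₂/n₁ = 1.653/1.337 = 1.2364, so θ_B = 51.03°.
At Brewster's angle the reflected and refracted rays are perpendicular, so θ_t = 90° − θ_B = 90° − 51.03° = 38.97°.

θ_t ≈ 38.97°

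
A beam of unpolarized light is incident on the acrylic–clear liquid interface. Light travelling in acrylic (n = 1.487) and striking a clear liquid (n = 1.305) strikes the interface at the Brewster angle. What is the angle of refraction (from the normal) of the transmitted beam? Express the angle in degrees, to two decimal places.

First find Brewster's angle: tan θ_B = 1.305/1.487 = 0.8776, giving θ_B = 41.27°.
The refracted ray is perpendicular to the reflected ray, so θ_t = 90° − θ_B = 48.73°.

θ_t ≈ 48.73°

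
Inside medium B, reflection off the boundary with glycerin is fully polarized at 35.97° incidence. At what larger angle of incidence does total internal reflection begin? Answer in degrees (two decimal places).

n₂/n₁ = tan 35.97° = 0.7257; the critical angle satisfies sin θ_c = n₂/n₁.
θ_c = arcsin(0.7257) = 46.53°.

θ_c ≈ 46.53°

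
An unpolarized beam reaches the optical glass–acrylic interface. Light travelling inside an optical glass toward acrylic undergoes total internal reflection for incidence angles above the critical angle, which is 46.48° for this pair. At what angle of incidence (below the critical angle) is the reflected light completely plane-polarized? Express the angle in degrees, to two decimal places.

n₂/n₁ = sin θ_c = sin 46.48° = 0.7251.
tan θ_B equals the same ratio, so θ_B = arctan(0.7251) = 35.95°.

θ_B ≈ 35.95°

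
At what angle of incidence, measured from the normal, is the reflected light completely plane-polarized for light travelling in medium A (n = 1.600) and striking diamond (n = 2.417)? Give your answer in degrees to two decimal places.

θ_B ≈ 56.50°

Brewster's condition: tan θ_B = n₂/n₁ = 2.417/1.600 = 1.5106.
So θ_B = arctan 1.5106 = 56.50°.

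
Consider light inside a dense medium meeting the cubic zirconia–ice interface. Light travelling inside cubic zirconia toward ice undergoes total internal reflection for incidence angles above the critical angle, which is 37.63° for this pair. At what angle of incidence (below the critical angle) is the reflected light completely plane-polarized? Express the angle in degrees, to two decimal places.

θ_B ≈ 31.41°

n₂/n₁ = sin θ_c = sin 37.63° = 0.6106.
tan θ_B equals the same ratio, so θ_B = arctan(0.6106) = 31.41°.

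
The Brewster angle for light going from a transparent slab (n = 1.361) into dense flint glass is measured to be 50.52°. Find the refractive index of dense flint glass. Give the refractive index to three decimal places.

n ≈ 1.652

At the Brewster angle, tan θ_B = n₂/n₁ with n₁ on the incident side (a transparent slab) and n₂ on the transmitted side (dense flint glass).
n₂ = n₁ tan θ_B = 1.361 × tan 50.52° = 1.652.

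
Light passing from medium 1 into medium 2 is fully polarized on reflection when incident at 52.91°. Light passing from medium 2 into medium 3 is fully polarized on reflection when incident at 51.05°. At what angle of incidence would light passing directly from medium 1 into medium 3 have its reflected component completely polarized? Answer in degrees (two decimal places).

Each Brewster angle gives a ratio: n₂/n₁ = tan 52.91° = 1.3227, n₃/n₂ = tan 51.05° = 1.2371.
So n₃/n₁ = (n₂/n₁)(n₃/n₂) = 1.3227 × 1.2371 = 1.6363.
θ_B(1→3) = arctan(1.6363) = 58.57°.

θ_B ≈ 58.57°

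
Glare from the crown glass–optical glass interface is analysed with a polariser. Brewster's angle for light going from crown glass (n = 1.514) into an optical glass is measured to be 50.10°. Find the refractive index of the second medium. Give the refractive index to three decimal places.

n ≈ 1.811

At Brewster's angle, tan θ_B = n₂/n₁ with n₁ on the incident side (crown glass) and n₂ on the transmitted side (an optical glass).
n₂ = n₁ tan θ_B = 1.514 × tan 50.10° = 1.811.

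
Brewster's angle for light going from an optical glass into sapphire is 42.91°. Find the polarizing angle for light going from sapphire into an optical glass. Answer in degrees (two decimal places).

Reversing the direction swaps n₁ and n₂, so tan θ_B' = 1/tan θ_B and θ_B' = 90° − θ_B.
Hence θ_B' = 90° − 42.91° = 47.09°.

θ_B' ≈ 47.09°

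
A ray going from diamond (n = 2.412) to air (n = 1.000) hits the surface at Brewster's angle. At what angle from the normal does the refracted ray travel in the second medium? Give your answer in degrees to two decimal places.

θ_t ≈ 67.48°

tan θ_B = n₂/n₁ = 1.000/2.412 = 0.4146, so θ_B = 22.52°.
The refracted ray is perpendicular to the reflected ray, so θ_t = 90° − θ_B = 67.48°.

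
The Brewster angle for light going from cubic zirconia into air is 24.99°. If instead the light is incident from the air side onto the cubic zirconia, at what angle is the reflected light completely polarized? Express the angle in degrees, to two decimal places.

θ_B' ≈ 65.01°

The two Brewster angles are complementary: θ_B' = 90° − θ_B = 90° − 24.99° = 65.01°.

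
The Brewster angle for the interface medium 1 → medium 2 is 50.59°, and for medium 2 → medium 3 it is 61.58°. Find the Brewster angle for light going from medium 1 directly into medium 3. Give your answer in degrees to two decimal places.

θ_B ≈ 66.03°

n₂/n₁ = tan 50.59° = 1.2170 and n₃/n₂ = tan 61.58° = 1.8479.
So n₃/n₁ = (n₂/n₁)(n₃/n₂) = 1.2170 × 1.8479 = 2.2489.
θ_B(1→3) = arctan(2.2489) = 66.03°.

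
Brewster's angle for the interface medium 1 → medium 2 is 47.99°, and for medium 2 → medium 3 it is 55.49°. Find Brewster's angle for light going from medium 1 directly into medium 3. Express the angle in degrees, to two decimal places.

n₂/n₁ = tan 47.99° = 1.1102 and n₃/n₂ = tan 55.49° = 1.4545.
Multiplying, n₃/n₁ = 1.1102 × 1.4545 = 1.6148, and θ_B(1→3) = arctan 1.6148 = 58.23°.

θ_B ≈ 58.23°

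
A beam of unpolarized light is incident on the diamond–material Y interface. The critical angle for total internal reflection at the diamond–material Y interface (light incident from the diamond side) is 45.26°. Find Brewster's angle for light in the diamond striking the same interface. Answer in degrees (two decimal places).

sin θ_c = n₂/n₁, so n₂/n₁ = sin 45.26° = 0.7103.
Brewster: tan θ_B = n₂/n₁ = 0.7103.
θ_B = arctan(0.7103) = 35.39°.

θ_B ≈ 35.39°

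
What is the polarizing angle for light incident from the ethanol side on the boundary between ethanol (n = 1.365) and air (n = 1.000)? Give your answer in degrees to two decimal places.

Here n₂/n₁ = 1.000/1.365 = 0.7326, and Brewster's law gives tan θ_B = n₂/n₁. Taking the arctangent, θ_B = 36.23°.

θ_B ≈ 36.23°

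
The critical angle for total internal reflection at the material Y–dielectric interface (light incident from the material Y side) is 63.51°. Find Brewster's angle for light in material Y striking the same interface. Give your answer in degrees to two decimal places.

n₂/n₁ = sin θ_c = sin 63.51° = 0.8950.
tan θ_B equals the same ratio, so θ_B = arctan(0.8950) = 41.83°.

θ_B ≈ 41.83°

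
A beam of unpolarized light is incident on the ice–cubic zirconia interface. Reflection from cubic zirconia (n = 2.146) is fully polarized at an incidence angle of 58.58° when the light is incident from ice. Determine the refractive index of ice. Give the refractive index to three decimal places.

n ≈ 1.311

Brewster's law: tan θ_B = n₂/n₁ (light incident in ice, refracted into cubic zirconia).
n₁ = n₂ / tan θ_B = 2.146 / tan 58.58° = 1.311.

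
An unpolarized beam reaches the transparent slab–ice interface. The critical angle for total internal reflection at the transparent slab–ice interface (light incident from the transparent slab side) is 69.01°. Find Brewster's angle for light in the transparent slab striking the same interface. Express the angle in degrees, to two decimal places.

θ_B ≈ 43.03°

At the critical angle sin θ_c = n₂/n₁, giving n₂/n₁ = sin 69.01° = 0.9336.
Then tan θ_B = n₂/n₁ = 0.9336, so θ_B = arctan 0.9336 = 43.03°.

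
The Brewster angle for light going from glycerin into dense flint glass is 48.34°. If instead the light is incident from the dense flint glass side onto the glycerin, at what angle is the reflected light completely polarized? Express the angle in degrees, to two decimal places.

θ_B' ≈ 41.66°

The two Brewster angles are complementary: θ_B' = 90° − θ_B = 90° − 48.34° = 41.66°.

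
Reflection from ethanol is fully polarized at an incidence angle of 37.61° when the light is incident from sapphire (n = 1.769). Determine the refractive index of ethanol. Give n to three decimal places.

Brewster's law: tan θ_B = n₂/n₁ (light incident in sapphire, refracted into ethanol).
n₂ = n₁ tan θ_B = 1.769 × tan 37.61° = 1.363.

n ≈ 1.363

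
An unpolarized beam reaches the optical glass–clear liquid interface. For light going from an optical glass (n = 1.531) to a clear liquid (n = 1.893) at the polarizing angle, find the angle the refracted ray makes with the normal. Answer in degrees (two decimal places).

θ_t ≈ 38.96°

First find Brewster's angle: tan θ_B = 1.893/1.531 = 1.2364, giving θ_B = 51.04°.
At Brewster's angle the reflected and refracted rays are perpendicular, so θ_t = 90° − θ_B = 90° − 51.04° = 38.96°.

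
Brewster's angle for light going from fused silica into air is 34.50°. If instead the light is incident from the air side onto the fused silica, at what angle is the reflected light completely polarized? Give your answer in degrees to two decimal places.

θ_B' ≈ 55.50°

tan θ_B' = n₁/n₂ = 1/tan θ_B, so θ_B' = 90° − θ_B.
θ_B' = 90° − 34.50° = 55.50°.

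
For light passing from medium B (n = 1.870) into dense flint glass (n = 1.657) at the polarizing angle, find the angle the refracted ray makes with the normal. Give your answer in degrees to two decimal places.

First find Brewster's angle: tan θ_B = 1.657/1.870 = 0.8861, giving θ_B = 41.54°.
The refracted ray is perpendicular to the reflected ray, so θ_t = 90° − θ_B = 48.46°.

θ_t ≈ 48.46°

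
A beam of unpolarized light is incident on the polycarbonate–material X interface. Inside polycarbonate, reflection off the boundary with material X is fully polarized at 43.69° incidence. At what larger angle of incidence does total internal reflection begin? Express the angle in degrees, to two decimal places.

θ_c ≈ 72.80°

tan θ_B = n₂/n₁ = tan 43.69° = 0.9553.
Total internal reflection: sin θ_c = n₂/n₁ = 0.9553.
θ_c = arcsin(0.9553) = 72.80°.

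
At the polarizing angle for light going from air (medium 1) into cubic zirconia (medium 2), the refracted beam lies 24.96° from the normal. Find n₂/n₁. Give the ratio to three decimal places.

At Brewster incidence θ_B = 90° − θ_t = 90° − 24.96° = 65.04°.
Then n₂/n₁ = tan θ_B = tan 65.04° = 2.148.

n₂/n₁ ≈ 2.148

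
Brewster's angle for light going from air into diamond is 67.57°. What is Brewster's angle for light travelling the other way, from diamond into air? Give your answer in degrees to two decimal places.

θ_B' ≈ 22.43°

Reversing the direction swaps n₁ and n₂, so tan θ_B' = 1/tan θ_B and θ_B' = 90° − θ_B.
Hence θ_B' = 90° − 67.57° = 22.43°.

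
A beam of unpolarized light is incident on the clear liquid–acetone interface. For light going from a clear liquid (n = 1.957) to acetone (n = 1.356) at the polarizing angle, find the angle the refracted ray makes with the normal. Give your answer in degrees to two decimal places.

θ_t ≈ 55.28°

First find Brewster's angle: tan θ_B = 1.356/1.957 = 0.6929, giving θ_B = 34.72°.
The refracted ray is perpendicular to the reflected ray, so θ_t = 90° − θ_B = 55.28°.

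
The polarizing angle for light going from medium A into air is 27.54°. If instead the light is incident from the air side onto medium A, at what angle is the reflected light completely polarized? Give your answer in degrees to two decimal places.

θ_B' ≈ 62.46°

tan θ_B' = n₁/n₂ = 1/tan θ_B, so θ_B' = 90° − θ_B.
θ_B' = 90° − 27.54° = 62.46°.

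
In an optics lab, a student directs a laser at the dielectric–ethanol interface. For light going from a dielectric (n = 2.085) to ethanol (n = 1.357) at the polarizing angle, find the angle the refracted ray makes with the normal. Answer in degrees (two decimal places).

θ_t ≈ 56.94°

θ_B = arctan(n₂/n₁) = arctan(1.357/2.085) = 33.06°.
Since θ_B + θ_t = 90° at Brewster incidence, θ_t = 90° − 33.06° = 56.94°.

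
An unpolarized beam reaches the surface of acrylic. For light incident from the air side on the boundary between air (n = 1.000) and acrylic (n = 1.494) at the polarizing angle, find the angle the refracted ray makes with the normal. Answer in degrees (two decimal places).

θ_t ≈ 33.80°

θ_B = arctan(n₂/n₁) = arctan(1.494/1.000) = 56.20°.
At Brewster's angle the reflected and refracted rays are perpendicular, so θ_t = 90° − θ_B = 90° − 56.20° = 33.80°.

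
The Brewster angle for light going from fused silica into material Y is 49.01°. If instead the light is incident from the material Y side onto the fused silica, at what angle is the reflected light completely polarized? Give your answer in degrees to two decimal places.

θ_B' ≈ 40.99°

tan θ_B' = n₁/n₂ = 1/tan θ_B, so θ_B' = 90° − θ_B.
θ_B' = 90° − 49.01° = 40.99°.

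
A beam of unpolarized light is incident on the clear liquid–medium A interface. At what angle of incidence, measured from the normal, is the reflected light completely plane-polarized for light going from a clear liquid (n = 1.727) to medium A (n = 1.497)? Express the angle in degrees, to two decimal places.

Here n₂/n₁ = 1.497/1.727 = 0.8668, and Brewster's law gives tan θ_B = n₂/n₁.
θ_B = arctan(0.8668) = 40.92°.

θ_B ≈ 40.92°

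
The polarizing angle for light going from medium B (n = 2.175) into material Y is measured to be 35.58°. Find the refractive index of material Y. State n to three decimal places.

n ≈ 1.556

Full polarization of the reflected beam means tan θ_B = n₂/n₁, where n₁ is the incident medium (medium B).
n₂ = n₁ tan θ_B = 2.175 × tan 35.58° = 1.556.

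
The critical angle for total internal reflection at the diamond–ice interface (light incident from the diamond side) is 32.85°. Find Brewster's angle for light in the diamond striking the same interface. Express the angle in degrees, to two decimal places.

n₂/n₁ = sin θ_c = sin 32.85° = 0.5424.
tan θ_B equals the same ratio, so θ_B = arctan(0.5424) = 28.48°.

θ_B ≈ 28.48°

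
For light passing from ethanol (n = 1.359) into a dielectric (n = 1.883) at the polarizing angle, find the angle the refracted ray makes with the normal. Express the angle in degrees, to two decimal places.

tan θ_B = n₂/n₁ = 1.883/1.359 = 1.3856, so θ_B = 54.18°.
The refracted ray is perpendicular to the reflected ray, so θ_t = 90° − θ_B = 35.82°.

θ_t ≈ 35.82°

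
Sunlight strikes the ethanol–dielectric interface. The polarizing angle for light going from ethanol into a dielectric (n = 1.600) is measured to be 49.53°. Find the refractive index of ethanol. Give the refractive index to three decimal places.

n ≈ 1.365

At the polarizing angle, tan θ_B = n₂/n₁ with n₁ on the incident side (ethanol) and n₂ on the transmitted side (a dielectric).
n₁ = n₂ / tan θ_B = 1.600 / tan 49.53° = 1.365.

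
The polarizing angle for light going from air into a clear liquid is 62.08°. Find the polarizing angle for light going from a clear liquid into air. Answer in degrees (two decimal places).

θ_B' ≈ 27.92°

The two Brewster angles are complementary: θ_B' = 90° − θ_B = 90° − 62.08° = 27.92°.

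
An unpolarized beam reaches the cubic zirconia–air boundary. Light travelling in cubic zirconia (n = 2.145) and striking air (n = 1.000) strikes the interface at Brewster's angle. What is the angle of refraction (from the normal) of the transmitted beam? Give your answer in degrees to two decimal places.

tan θ_B = n₂/n₁ = 1.000/2.145 = 0.4662, so θ_B = 24.99°.
Since θ_B + θ_t = 90° at Brewster incidence, θ_t = 90° − 24.99° = 65.01°.

θ_t ≈ 65.01°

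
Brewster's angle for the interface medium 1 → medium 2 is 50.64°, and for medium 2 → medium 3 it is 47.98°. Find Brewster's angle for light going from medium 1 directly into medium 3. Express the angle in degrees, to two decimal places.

tan θ_B(1→2) = n₂/n₁ = tan 50.64° = 1.2192.
tan θ_B(2→3) = n₃/n₂ = tan 47.98° = 1.1098.
Multiplying, n₃/n₁ = 1.2192 × 1.1098 = 1.3531, and θ_B(1→3) = arctan 1.3531 = 53.53°.

θ_B ≈ 53.53°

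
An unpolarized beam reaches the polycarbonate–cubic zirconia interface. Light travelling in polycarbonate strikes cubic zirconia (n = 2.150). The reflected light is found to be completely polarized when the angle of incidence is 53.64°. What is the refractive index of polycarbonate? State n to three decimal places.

n ≈ 1.583

Full polarization of the reflected beam means tan θ_B = n₂/n₁, where n₁ is the incident medium (polycarbonate).
n₁ = n₂ / tan θ_B = 2.150 / tan 53.64° = 1.583.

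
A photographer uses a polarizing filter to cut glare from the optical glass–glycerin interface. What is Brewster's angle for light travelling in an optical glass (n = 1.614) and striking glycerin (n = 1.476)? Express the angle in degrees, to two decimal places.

Here n₂/n₁ = 1.476/1.614 = 0.9145, and Brewster's law gives tan θ_B = n₂/n₁.
So θ_B = arctan 0.9145 = 42.44°.

θ_B ≈ 42.44°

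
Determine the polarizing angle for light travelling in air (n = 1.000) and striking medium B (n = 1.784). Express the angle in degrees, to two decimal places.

Here n₂/n₁ = 1.784/1.000 = 1.7840, and Brewster's law gives tan θ_B = n₂/n₁.
So θ_B = arctan 1.7840 = 60.73°.

θ_B ≈ 60.73°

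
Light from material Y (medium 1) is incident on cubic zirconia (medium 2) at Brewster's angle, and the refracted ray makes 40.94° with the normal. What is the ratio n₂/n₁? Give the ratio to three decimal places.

n₂/n₁ ≈ 1.153

At Brewster incidence θ_B = 90° − θ_t = 90° − 40.94° = 49.06°.
Then n₂/n₁ = tan θ_B = tan 49.06° = 1.153.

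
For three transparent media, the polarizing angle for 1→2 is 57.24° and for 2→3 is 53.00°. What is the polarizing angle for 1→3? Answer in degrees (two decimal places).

θ_B ≈ 64.13°

Each Brewster angle gives a ratio: n₂/n₁ = tan 57.24° = 1.5541, n₃/n₂ = tan 53.00° = 1.3270.
Multiplying, n₃/n₁ = 1.5541 × 1.3270 = 2.0623, and θ_B(1→3) = arctan 2.0623 = 64.13°.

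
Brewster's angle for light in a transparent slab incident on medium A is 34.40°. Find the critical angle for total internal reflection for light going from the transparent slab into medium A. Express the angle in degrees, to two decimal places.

θ_c ≈ 43.21°

n₂/n₁ = tan 34.40° = 0.6847; the critical angle satisfies sin θ_c = n₂/n₁.
θ_c = arcsin(0.6847) = 43.21°.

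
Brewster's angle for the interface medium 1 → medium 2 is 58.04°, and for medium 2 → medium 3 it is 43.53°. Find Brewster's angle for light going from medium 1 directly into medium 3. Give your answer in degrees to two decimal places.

θ_B ≈ 56.70°

Each Brewster angle gives a ratio: n₂/n₁ = tan 58.04° = 1.6028, n₃/n₂ = tan 43.53° = 0.9500.
So n₃/n₁ = (n₂/n₁)(n₃/n₂) = 1.6028 × 0.9500 = 1.5226.
θ_B(1→3) = arctan(1.5226) = 56.70°.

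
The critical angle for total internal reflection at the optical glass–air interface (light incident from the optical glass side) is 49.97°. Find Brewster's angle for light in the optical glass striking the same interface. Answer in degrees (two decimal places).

n₂/n₁ = sin θ_c = sin 49.97° = 0.7657.
tan θ_B equals the same ratio, so θ_B = arctan(0.7657) = 37.44°.

θ_B ≈ 37.44°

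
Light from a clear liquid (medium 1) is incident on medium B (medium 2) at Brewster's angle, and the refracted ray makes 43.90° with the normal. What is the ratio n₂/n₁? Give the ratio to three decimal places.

θ_B + θ_t = 90°, so θ_B = 90° − 43.90° = 46.10°.
Then n₂/n₁ = tan θ_B = tan 46.10° = 1.039.

n₂/n₁ ≈ 1.039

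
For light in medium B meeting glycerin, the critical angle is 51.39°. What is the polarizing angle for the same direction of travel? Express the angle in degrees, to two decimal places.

sin θ_c = n₂/n₁, so n₂/n₁ = sin 51.39° = 0.7814.
Brewster: tan θ_B = n₂/n₁ = 0.7814.
θ_B = arctan(0.7814) = 38.00°.

θ_B ≈ 38.00°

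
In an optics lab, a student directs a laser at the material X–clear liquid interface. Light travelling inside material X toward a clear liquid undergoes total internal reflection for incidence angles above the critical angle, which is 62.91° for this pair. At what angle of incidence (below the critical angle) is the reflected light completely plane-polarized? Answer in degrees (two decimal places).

n₂/n₁ = sin θ_c = sin 62.91° = 0.8903.
tan θ_B equals the same ratio, so θ_B = arctan(0.8903) = 41.68°.

θ_B ≈ 41.68°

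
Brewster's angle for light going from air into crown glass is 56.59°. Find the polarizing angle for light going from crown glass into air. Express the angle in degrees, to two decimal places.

θ_B' ≈ 33.41°

Reversing the direction swaps n₁ and n₂, so tan θ_B' = 1/tan θ_B and θ_B' = 90° − θ_B.
Hence θ_B' = 90° − 56.59° = 33.41°.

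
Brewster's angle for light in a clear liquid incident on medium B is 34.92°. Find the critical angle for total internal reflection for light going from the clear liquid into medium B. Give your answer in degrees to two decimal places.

θ_c ≈ 44.28°

n₂/n₁ = tan 34.92° = 0.6981; the critical angle satisfies sin θ_c = n₂/n₁.
θ_c = arcsin(0.6981) = 44.28°.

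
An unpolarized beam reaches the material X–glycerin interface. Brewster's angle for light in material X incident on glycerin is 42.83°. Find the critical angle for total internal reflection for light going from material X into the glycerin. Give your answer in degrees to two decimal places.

θ_c ≈ 67.97°

tan θ_B = n₂/n₁ = tan 42.83° = 0.9270.
Total internal reflection: sin θ_c = n₂/n₁ = 0.9270.
θ_c = arcsin(0.9270) = 67.97°.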